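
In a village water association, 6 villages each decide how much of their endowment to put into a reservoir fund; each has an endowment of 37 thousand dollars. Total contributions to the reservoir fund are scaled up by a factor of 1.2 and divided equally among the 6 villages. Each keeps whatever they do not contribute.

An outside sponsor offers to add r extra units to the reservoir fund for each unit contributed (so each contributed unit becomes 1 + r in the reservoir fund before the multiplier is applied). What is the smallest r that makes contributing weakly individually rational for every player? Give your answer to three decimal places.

4.000

With matching at rate r, one contributed unit becomes (1 + r) in the reservoir fund and returns 1.2 × (1 + r) / 6 to the contributor.
Setting this equal to 1: 1 + r = 6/1.2 = 5.0000.
So the minimum matching rate is r = 5.0000 − 1 = 4.000.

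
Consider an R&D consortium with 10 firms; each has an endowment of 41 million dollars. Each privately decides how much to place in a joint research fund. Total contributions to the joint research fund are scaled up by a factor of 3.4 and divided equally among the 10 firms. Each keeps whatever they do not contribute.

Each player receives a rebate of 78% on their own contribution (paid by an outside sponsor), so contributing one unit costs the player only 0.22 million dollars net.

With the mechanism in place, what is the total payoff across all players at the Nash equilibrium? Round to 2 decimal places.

1713.80 million dollars

With the mechanism, a contributed unit returns (3.4/10) / 0.22 = 1.5455 per unit of net cost to the contributor — now above 1 — so contributing fully is weakly dominant for every player.
So the Nash equilibrium is full contribution by all 10; the group earns 10 × (41 × 0.78 + 3.4 × 41) = 1713.80.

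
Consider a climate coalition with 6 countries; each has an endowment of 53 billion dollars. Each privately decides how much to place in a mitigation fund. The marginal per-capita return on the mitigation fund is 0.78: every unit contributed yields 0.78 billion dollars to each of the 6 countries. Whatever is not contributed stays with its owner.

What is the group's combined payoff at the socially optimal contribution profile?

Each contributed unit returns 4.680 to the group as a whole (0.78 to each of 6 players), which exceeds 1, so the social optimum is full contribution: group total = 4.680 × 318 = 1488.24.

1488.24 billion dollars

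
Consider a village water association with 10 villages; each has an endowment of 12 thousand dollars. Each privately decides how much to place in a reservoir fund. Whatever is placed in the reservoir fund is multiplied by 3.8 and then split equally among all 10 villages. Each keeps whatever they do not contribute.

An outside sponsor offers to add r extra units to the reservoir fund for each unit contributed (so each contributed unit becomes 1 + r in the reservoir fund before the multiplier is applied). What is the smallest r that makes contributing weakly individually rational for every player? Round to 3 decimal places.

With matching at rate r, one contributed unit becomes (1 + r) in the reservoir fund and returns 3.8 × (1 + r) / 10 to the contributor.
Setting this equal to 1: 1 + r = 10/3.8 = 2.6316.
So the minimum matching rate is r = 2.6316 − 1 = 1.632.

1.632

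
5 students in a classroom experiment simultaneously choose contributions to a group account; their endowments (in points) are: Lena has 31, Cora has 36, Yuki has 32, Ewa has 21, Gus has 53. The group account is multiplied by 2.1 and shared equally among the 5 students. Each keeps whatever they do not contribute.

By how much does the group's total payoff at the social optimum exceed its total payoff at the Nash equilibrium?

190.30 points

The private return per contributed unit is 2.1/5 = 0.4200 < 1 for every player regardless of endowment, so the Nash equilibrium is zero contribution and the group total is Σ E_j = 31 + 36 + 32 + 21 + 53 = 173.
Each contributed unit returns 2.100 to the group, so the social optimum is full contribution by everyone: group total = 2.100 × 173 = 363.30.
Efficiency loss = (2.100 − 1) × 173 = 190.30.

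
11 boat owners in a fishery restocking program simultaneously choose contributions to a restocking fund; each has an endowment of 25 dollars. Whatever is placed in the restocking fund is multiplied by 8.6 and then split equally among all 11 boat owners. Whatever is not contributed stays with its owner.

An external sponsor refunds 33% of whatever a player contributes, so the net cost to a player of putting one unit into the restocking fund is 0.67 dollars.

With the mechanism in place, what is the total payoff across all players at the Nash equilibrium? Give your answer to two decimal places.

2455.75 dollars

With the mechanism, a contributed unit returns (8.6/11) / 0.67 = 1.1669 per unit of net cost to the contributor — now above 1 — so contributing fully is weakly dominant for every player.
So the Nash equilibrium is full contribution by all 11; the group earns 11 × (25 × 0.33 + 8.6 × 25) = 2455.75.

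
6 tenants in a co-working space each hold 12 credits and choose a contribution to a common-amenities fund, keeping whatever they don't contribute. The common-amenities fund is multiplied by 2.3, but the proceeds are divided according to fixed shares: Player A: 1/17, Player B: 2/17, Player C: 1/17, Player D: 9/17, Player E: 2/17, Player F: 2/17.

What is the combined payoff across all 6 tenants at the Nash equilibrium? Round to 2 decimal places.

87.60 credits

A player with share s gets back 2.3·s per unit contributed, so full contribution is dominant for anyone with s > 1/2.3 = 0.4348 and zero contribution is dominant for anyone below.
Only Player D (9/17) clears that bar, contributing 12; the remaining 5 contribute 0. Total contributed: 12.
The common-amenities fund pays out 2.3 × 12 = 27.60 in total (split across the unequal shares, but the aggregate is all that matters for the group sum).
The 5 free-riders keep 12 each, adding 60. Group total = 60 + 27.60 = 87.60.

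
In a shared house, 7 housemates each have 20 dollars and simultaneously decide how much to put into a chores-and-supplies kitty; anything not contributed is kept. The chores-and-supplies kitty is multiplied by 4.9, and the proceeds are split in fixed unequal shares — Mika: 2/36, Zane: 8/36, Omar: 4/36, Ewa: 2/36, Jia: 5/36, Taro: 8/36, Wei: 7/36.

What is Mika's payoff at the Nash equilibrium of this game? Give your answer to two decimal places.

For player j, contributing a unit is worthwhile iff 4.9 × (j's share) ≥ 1, i.e. iff j's share is at least 0.2041.
The shares above 0.2041 belong to Zane and Taro, contributing 20 each; the remaining 5 contribute 0. Total contributed: 40.
Mika keeps 20 and receives 4.9 × 40 × 2/36 = 10.89 from the chores-and-supplies kitty, for a payoff of 30.89.

30.89 dollars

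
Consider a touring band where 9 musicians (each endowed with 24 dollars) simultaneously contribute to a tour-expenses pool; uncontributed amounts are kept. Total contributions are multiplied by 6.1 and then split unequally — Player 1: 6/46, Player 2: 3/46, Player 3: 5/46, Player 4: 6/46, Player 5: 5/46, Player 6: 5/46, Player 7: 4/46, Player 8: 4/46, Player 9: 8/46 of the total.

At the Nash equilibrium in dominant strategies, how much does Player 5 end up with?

Each unit j contributes comes back to j as 6.1 × (j's share), so j prefers to contribute only if that share exceeds 1/6.1 = 0.1639; otherwise keeping the unit dominates.
The only share above 0.1639 is Player 9's 8/46, contributing 24; the remaining 8 contribute 0. Total contributed: 24.
Player 5 keeps 24 and receives 6.1 × 24 × 5/46 = 15.91 from the tour-expenses pool, for a payoff of 39.91.

39.91 dollars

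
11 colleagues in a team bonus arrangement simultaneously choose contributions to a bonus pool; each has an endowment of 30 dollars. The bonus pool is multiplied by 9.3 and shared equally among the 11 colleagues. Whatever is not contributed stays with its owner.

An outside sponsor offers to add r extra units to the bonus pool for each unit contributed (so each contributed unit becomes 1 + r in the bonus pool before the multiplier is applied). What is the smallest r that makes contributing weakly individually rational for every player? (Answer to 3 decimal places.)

0.183

With matching at rate r, one contributed unit becomes (1 + r) in the bonus pool and returns 9.3 × (1 + r) / 11 to the contributor.
Setting this equal to 1: 1 + r = 11/9.3 = 1.1828.
So the minimum matching rate is r = 1.1828 − 1 = 0.183.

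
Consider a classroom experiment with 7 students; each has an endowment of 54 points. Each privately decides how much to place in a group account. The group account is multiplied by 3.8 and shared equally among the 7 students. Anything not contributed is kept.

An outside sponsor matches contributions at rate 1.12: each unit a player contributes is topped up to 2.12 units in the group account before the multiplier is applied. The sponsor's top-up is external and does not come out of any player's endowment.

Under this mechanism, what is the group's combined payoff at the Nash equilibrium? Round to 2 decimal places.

3045.17 points

The effective private return per unit is now 3.8 × 2.12 / 7 = 1.1509 > 1, so every player's dominant strategy flips to full contribution.
So the Nash equilibrium is full contribution by all 7; the group earns 3.8 × 2.12 × 378 = 3045.17.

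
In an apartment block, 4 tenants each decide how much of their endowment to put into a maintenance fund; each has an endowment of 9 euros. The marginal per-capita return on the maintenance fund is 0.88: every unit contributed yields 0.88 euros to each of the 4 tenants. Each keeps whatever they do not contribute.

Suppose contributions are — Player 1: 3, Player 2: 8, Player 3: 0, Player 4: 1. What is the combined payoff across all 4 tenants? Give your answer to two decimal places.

66.24 euros

Total contributed: 3 + 8 + 0 + 1 = 12; total kept: 4 × 9 − 12 = 24.
The maintenance fund pays out 0.88 × 4 × 12 = 42.24 in aggregate.
Group total = 24 + 42.24 = 66.24.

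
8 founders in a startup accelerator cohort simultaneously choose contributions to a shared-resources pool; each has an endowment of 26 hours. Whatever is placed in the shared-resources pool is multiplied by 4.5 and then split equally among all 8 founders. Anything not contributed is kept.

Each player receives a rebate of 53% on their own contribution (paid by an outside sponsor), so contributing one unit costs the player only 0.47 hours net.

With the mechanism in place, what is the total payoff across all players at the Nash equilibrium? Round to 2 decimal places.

1046.24 hours

The effective private return per unit is now (4.5/8) / 0.47 = 1.1968 > 1, so every player's dominant strategy flips to full contribution.
So the Nash equilibrium is full contribution by all 8; the group earns 8 × (26 × 0.53 + 4.5 × 26) = 1046.24.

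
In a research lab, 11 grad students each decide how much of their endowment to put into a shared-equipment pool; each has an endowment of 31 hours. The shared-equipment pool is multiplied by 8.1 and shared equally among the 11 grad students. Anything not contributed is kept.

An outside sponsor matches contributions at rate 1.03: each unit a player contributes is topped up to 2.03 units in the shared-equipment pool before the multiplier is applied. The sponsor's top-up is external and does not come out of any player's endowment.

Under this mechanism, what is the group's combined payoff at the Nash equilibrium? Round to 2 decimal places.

5607.06 hours

With the mechanism, a contributed unit returns 8.1 × 2.03 / 11 = 1.4948 per unit of net cost to the contributor — now above 1 — so contributing fully is weakly dominant for every player.
At the Nash equilibrium everyone contributes 31. Group total payoff = 8.1 × 2.03 × 341 = 5607.06.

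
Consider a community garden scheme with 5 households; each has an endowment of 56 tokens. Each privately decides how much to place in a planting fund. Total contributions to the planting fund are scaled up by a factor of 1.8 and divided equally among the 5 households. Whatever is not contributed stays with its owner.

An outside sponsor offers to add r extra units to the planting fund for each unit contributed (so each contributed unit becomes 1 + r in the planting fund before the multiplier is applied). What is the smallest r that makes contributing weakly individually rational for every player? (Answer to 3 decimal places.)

With matching at rate r, one contributed unit becomes (1 + r) in the planting fund and returns 1.8 × (1 + r) / 5 to the contributor.
Setting this equal to 1: 1 + r = 5/1.8 = 2.7778.
So the minimum matching rate is r = 2.7778 − 1 = 1.778.

1.778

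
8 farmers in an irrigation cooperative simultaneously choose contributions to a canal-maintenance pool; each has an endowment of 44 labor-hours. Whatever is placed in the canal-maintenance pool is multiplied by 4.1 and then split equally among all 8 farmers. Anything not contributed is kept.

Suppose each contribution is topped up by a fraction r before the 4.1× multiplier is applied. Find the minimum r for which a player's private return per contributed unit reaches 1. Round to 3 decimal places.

With matching at rate r, one contributed unit becomes (1 + r) in the canal-maintenance pool and returns 4.1 × (1 + r) / 8 to the contributor.
Setting this equal to 1: 1 + r = 8/4.1 = 1.9512.
So the minimum matching rate is r = 1.9512 − 1 = 0.951.

0.951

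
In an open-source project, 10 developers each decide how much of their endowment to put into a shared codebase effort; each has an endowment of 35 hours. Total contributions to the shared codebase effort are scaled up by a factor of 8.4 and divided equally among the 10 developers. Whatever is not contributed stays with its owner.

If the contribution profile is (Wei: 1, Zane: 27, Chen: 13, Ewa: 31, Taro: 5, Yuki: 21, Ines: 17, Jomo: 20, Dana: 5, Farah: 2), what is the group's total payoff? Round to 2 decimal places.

Total contributed: 1 + 27 + 13 + 31 + 5 + 21 + 17 + 20 + 5 + 2 = 142; total kept: 10 × 35 − 142 = 208.
The shared codebase effort pays out 8.4 × 142 = 1192.80 in aggregate.
Group total = 208 + 1192.80 = 1400.80.

1400.80 hours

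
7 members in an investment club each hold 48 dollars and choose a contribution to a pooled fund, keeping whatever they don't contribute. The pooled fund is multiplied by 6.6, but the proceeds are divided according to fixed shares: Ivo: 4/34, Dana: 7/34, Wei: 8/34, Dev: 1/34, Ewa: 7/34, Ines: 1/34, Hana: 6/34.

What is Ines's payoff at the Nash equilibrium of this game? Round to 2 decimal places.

A player with share s gets back 6.6·s per unit contributed, so full contribution is dominant for anyone with s > 1/6.6 = 0.1515 and zero contribution is dominant for anyone below.
The shares above 0.1515 belong to Dana, Wei, Ewa and Hana, contributing 48 each; the remaining 3 contribute 0. Total contributed: 192.
Ines keeps 48 and receives 6.6 × 192 × 1/34 = 37.27 from the pooled fund, for a payoff of 85.27.

85.27 dollars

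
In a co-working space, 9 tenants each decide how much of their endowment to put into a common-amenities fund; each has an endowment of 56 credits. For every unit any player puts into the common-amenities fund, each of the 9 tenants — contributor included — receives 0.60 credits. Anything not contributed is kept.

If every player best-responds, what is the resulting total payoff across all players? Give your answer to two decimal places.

The private return per contributed unit is 0.60 < 1, so contributing 0 is dominant for every player. At the Nash equilibrium everyone keeps their 56, and the group total is 9 × 56 = 504.

504.00 credits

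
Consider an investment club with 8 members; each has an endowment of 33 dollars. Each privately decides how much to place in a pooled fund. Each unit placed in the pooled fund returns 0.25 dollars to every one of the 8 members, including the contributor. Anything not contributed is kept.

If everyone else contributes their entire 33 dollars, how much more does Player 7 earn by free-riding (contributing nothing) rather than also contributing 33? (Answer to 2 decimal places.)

Switching from a contribution of 33 to 0 lets Player 7 keep an extra 33 dollars, but lowers the pooled fund by 33, which costs Player 7 their own share of that drop: 0.25 × 33 = 8.25.
Net gain = 33 − 8.25 = 24.75. The private return per contributed unit (0.25) is below 1, so free-riding is indeed the best response regardless of what the others do.

24.75 dollars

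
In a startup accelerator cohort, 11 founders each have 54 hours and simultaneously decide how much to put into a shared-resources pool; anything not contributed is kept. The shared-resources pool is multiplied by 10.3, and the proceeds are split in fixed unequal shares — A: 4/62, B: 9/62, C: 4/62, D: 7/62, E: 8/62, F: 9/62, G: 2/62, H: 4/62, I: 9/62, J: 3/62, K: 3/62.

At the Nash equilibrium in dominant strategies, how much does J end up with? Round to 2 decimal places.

188.56 hours

A player with share s gets back 10.3·s per unit contributed, so full contribution is dominant for anyone with s > 1/10.3 = 0.0971 and zero contribution is dominant for anyone below.
The shares above 0.0971 belong to B, D, E, F and I, contributing 54 each; the remaining 6 contribute 0. Total contributed: 270.
J keeps 54 and receives 10.3 × 270 × 3/62 = 134.56 from the shared-resources pool, for a payoff of 188.56.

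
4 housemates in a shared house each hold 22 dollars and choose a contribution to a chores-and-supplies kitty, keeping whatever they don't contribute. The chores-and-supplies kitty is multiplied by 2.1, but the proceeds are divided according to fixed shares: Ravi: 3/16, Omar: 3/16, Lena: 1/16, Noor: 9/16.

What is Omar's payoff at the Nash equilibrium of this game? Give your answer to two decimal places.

30.66 dollars

A player with share s gets back 2.1·s per unit contributed, so full contribution is dominant for anyone with s > 1/2.1 = 0.4762 and zero contribution is dominant for anyone below.
Only Noor (9/16) clears that bar, contributing 22; the remaining 3 contribute 0. Total contributed: 22.
Omar keeps 22 and receives 2.1 × 22 × 3/16 = 8.66 from the chores-and-supplies kitty, for a payoff of 30.66.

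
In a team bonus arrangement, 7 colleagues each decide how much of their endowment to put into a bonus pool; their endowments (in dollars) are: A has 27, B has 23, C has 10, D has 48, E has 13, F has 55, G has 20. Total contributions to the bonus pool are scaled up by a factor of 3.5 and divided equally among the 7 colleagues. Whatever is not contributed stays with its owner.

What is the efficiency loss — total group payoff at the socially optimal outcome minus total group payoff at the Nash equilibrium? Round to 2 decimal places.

The private return per contributed unit is 3.5/7 = 0.5000 < 1 for every player regardless of endowment, so the Nash equilibrium is zero contribution and the group total is Σ E_j = 27 + 23 + 10 + 48 + 13 + 55 + 20 = 196.
Each contributed unit returns 3.500 to the group, so the social optimum is full contribution by everyone: group total = 3.500 × 196 = 686.00.
Efficiency loss = (3.500 − 1) × 196 = 490.00.

490.00 dollars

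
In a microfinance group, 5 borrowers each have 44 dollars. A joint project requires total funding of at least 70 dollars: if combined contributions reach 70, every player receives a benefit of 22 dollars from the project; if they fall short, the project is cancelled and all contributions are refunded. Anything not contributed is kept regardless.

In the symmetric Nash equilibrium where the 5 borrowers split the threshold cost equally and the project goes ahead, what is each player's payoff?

52 dollars

Equal share of the threshold: 70/5 = 14.
At this profile no one gains by cutting their contribution: any cut drops the total below 70, the project is cancelled, contributions are refunded, and the deviator ends with 44, which is less than 44 − 14 + 22 = 52. Contributing more than 14 just wastes the excess. So contributing exactly 14 is a best response.
Each player's payoff: 44 − 14 + 22 = 52.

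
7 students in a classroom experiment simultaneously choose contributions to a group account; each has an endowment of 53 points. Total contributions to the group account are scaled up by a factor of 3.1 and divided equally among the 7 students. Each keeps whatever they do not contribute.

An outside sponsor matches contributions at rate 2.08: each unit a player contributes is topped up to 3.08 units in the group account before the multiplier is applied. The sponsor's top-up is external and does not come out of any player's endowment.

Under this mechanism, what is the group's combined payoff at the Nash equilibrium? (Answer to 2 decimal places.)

With the mechanism, a contributed unit returns 3.1 × 3.08 / 7 = 1.3640 per unit of net cost to the contributor — now above 1 — so contributing fully is weakly dominant for every player.
So the Nash equilibrium is full contribution by all 7; the group earns 3.1 × 3.08 × 371 = 3542.31.

3542.31 points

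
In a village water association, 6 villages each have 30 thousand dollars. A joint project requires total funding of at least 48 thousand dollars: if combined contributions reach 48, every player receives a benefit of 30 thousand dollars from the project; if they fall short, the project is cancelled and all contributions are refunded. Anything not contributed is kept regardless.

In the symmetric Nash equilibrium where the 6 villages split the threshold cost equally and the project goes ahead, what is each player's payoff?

Equal share of the threshold: 48/6 = 8.
At this profile no one gains by cutting their contribution: any cut drops the total below 48, the project is cancelled, contributions are refunded, and the deviator ends with 30, which is less than 30 − 8 + 30 = 52. Contributing more than 8 just wastes the excess. So contributing exactly 8 is a best response.
Each player's payoff: 30 − 8 + 30 = 52.

52 thousand dollars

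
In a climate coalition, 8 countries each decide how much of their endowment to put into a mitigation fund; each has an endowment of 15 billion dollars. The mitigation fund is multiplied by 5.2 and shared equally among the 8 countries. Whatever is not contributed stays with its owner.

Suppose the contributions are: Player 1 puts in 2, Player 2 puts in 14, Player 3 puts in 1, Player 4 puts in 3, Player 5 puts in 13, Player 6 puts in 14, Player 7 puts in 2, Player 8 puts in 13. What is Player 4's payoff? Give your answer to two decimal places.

Total contributed: 2 + 14 + 1 + 3 + 13 + 14 + 2 + 13 = 62.
Each receives 5.2 × 62 / 8 = 40.30 from the mitigation fund.
Player 4 keeps 15 − 3 = 12, so Player 4's payoff is 12 + 40.30 = 52.30.

52.30 billion dollars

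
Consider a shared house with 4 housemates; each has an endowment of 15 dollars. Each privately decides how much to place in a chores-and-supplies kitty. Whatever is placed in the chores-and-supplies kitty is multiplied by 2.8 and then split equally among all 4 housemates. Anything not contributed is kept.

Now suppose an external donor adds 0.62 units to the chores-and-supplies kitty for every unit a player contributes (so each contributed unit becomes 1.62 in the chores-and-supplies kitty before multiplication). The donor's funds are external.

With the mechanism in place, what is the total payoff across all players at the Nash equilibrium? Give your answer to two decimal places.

272.16 dollars

The effective private return per unit is now 2.8 × 1.62 / 4 = 1.1340 > 1, so every player's dominant strategy flips to full contribution.
So the Nash equilibrium is full contribution by all 4; the group earns 2.8 × 1.62 × 60 = 272.16.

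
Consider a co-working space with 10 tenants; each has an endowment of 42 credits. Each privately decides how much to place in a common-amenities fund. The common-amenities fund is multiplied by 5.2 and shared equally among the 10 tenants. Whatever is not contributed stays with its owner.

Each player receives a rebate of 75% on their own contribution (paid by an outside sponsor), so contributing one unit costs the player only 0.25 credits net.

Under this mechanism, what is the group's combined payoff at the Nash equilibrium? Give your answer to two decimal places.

With the mechanism, a contributed unit returns (5.2/10) / 0.25 = 2.0800 per unit of net cost to the contributor — now above 1 — so contributing fully is weakly dominant for every player.
So the Nash equilibrium is full contribution by all 10; the group earns 10 × (42 × 0.75 + 5.2 × 42) = 2499.00.

2499.00 credits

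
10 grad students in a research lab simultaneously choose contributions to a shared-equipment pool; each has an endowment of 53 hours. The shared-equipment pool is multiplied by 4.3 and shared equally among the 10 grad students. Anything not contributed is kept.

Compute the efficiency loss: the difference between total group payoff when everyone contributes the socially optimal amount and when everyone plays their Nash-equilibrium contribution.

1749.00 hours

Each contributed unit returns 4.3/10 = 0.4300 to its contributor — below 1 — so contributing 0 is dominant for every player. At the Nash equilibrium everyone keeps their 53, and the group total is 10 × 53 = 530.
Each contributed unit returns 4.300 to the group as a whole (0.4300 to each of 10 players), which exceeds 1, so the social optimum is full contribution: group total = 4.300 × 530 = 2279.00.
Efficiency loss = 2279.00 − 530 = 1749.00.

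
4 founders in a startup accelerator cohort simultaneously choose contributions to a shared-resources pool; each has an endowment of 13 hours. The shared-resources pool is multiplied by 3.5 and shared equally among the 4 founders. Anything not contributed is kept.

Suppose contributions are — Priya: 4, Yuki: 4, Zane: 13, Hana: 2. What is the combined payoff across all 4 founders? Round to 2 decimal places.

109.50 hours

Total contributed: 4 + 4 + 13 + 2 = 23; total kept: 4 × 13 − 23 = 29.
The shared-resources pool pays out 3.5 × 23 = 80.50 in aggregate.
Group total = 29 + 80.50 = 109.50.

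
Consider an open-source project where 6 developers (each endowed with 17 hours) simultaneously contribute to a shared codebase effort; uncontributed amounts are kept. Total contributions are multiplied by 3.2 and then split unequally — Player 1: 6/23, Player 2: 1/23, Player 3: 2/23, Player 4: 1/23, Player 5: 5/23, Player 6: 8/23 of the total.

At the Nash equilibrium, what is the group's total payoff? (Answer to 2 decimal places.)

A player with share s gets back 3.2·s per unit contributed, so full contribution is dominant for anyone with s > 1/3.2 = 0.3125 and zero contribution is dominant for anyone below.
Only Player 6 (8/23) clears that bar, contributing 17; the remaining 5 contribute 0. Total contributed: 17.
The shared codebase effort pays out 3.2 × 17 = 54.40 in total (split across the unequal shares, but the aggregate is all that matters for the group sum).
The 5 free-riders keep 17 each, adding 85. Group total = 85 + 54.40 = 139.40.

139.40 hours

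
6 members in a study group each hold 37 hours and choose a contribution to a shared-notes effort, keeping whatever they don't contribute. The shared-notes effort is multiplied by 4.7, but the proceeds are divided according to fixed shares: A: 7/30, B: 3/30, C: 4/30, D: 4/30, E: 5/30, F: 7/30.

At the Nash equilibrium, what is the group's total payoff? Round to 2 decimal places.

495.80 hours

Player j's private return per contributed unit is 4.7 × (j's share). Contributing is weakly dominant for j when that share is at least 1/4.7 = 0.2128, and contributing 0 is dominant otherwise.
A and F clear that bar, contributing 37 each; the remaining 4 contribute 0. Total contributed: 74.
The shared-notes effort pays out 4.7 × 74 = 347.80 in total (split across the unequal shares, but the aggregate is all that matters for the group sum).
The 4 free-riders keep 37 each, adding 148. Group total = 148 + 347.80 = 495.80.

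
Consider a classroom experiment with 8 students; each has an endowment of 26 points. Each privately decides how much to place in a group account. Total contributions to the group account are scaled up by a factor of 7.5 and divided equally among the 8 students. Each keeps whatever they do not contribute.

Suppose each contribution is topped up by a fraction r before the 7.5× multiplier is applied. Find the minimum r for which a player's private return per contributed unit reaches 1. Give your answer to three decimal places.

With matching at rate r, one contributed unit becomes (1 + r) in the group account and returns 7.5 × (1 + r) / 8 to the contributor.
Setting this equal to 1: 1 + r = 8/7.5 = 1.0667.
So the minimum matching rate is r = 1.0667 − 1 = 0.067.

0.067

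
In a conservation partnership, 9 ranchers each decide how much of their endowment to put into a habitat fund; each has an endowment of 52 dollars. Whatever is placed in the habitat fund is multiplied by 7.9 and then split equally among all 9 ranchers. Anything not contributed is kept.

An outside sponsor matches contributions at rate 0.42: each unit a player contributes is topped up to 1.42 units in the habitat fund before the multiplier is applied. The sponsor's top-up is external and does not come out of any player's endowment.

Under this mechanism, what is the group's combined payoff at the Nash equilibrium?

5250.02 dollars

The effective private return per unit is now 7.9 × 1.42 / 9 = 1.2464 > 1, so every player's dominant strategy flips to full contribution.
So the Nash equilibrium is full contribution by all 9; the group earns 7.9 × 1.42 × 468 = 5250.02.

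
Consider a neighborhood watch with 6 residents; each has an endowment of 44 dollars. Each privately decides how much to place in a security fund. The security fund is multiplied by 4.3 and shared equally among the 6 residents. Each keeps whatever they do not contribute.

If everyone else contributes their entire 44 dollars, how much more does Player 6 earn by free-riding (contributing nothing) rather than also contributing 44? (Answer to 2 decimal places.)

Switching from a contribution of 44 to 0 lets Player 6 keep an extra 44 dollars, but lowers the security fund by 44, which costs Player 6 their own share of that drop: 4.3/6 × 44 = 31.53.
Net gain = 44 − 31.53 = 12.47. The private return per contributed unit (0.7167) is below 1, so free-riding is indeed the best response regardless of what the others do.

12.47 dollars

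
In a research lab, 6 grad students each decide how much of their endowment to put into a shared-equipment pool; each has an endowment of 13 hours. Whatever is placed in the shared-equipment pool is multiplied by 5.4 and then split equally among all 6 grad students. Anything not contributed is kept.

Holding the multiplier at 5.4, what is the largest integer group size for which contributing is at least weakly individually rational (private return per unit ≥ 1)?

Private return per unit is 5.4/(group size), which is ≥ 1 whenever the group size is ≤ 5.4.
The largest such integer is 5.

5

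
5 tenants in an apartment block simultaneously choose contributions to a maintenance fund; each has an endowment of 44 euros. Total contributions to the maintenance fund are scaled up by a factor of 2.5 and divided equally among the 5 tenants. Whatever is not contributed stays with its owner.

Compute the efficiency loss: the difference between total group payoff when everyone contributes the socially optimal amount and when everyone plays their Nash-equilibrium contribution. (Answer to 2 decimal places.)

330.00 euros

Each contributed unit returns 2.5/5 = 0.5000 to its contributor — below 1 — so contributing 0 is dominant for every player. At the Nash equilibrium everyone keeps their 44, and the group total is 5 × 44 = 220.
Each contributed unit returns 2.500 to the group as a whole (0.5000 to each of 5 players), which exceeds 1, so the social optimum is full contribution: group total = 2.500 × 220 = 550.00.
Efficiency loss = 550.00 − 220 = 330.00.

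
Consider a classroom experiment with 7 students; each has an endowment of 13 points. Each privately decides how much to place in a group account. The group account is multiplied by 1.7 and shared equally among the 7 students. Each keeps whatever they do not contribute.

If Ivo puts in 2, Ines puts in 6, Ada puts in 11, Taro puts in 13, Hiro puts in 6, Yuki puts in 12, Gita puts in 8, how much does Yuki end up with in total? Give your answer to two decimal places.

15.09 points

Total contributed: 2 + 6 + 11 + 13 + 6 + 12 + 8 = 58.
Each receives 1.7 × 58 / 7 = 14.09 from the group account.
Yuki keeps 13 − 12 = 1, so Yuki's payoff is 1 + 14.09 = 15.09.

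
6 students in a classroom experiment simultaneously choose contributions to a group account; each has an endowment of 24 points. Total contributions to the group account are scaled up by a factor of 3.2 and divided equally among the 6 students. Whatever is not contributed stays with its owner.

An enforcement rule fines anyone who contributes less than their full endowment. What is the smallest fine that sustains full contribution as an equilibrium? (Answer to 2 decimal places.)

11.20 points

Given the others contribute fully, the best deviation is to contribute 0 (any partial contribution still incurs the fine and gives up units whose private return 0.5333 is below 1).
Deviating from 24 to 0 saves 24 points but forfeits the deviator's share of the drop in the group account: 3.2/6 × 24 = 12.80.
So the deviation gain is 24 − 12.80 = 11.20, and the fine must be at least 11.20 points to wipe it out.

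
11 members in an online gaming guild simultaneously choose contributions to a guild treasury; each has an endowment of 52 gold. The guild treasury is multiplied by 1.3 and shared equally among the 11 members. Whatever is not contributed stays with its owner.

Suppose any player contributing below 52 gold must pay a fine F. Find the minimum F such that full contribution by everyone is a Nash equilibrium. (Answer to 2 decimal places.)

Given the others contribute fully, the best deviation is to contribute 0 (any partial contribution still incurs the fine and gives up units whose private return 0.1182 is below 1).
Deviating from 52 to 0 saves 52 gold but forfeits the deviator's share of the drop in the guild treasury: 1.3/11 × 52 = 6.15.
So the deviation gain is 52 − 6.15 = 45.85, and the fine must be at least 45.85 gold to wipe it out.

45.85 gold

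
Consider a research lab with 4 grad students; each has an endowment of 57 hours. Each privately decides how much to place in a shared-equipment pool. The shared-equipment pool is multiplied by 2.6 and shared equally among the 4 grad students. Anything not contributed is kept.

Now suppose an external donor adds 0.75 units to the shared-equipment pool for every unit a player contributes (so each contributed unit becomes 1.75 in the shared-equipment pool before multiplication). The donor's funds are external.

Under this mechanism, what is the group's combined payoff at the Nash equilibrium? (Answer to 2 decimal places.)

1037.40 hours

The effective private return per unit is now 2.6 × 1.75 / 4 = 1.1375 > 1, so every player's dominant strategy flips to full contribution.
So the Nash equilibrium is full contribution by all 4; the group earns 2.6 × 1.75 × 228 = 1037.40.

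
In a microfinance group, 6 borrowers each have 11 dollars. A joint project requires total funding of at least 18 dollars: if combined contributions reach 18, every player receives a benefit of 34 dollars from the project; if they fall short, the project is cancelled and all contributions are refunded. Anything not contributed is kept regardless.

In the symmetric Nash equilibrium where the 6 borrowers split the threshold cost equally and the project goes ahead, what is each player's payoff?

Equal share of the threshold: 18/6 = 3.
At this profile no one gains by cutting their contribution: any cut drops the total below 18, the project is cancelled, contributions are refunded, and the deviator ends with 11, which is less than 11 − 3 + 34 = 42. Contributing more than 3 just wastes the excess. So contributing exactly 3 is a best response.
Each player's payoff: 11 − 3 + 34 = 42.

42 dollars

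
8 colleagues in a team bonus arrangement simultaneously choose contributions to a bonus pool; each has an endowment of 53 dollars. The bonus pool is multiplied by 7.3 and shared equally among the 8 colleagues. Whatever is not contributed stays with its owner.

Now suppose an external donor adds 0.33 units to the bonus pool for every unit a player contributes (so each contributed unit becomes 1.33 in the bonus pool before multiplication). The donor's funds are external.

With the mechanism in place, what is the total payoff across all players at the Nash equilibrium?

4116.62 dollars

Under the mechanism each unit contributed yields 7.3 × 1.33 / 8 = 1.2136 back to its contributor per unit of net cost, which exceeds 1, making full contribution the dominant choice for everyone.
At the Nash equilibrium everyone contributes 53. Group total payoff = 7.3 × 1.33 × 424 = 4116.62.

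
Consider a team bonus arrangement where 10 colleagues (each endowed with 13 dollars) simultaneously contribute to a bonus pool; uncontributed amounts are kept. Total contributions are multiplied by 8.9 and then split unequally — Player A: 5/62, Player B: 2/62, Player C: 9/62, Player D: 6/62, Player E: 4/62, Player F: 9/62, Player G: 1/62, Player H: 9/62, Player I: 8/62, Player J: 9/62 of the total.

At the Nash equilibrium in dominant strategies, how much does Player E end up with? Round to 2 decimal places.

50.32 dollars

A player with share s gets back 8.9·s per unit contributed, so full contribution is dominant for anyone with s > 1/8.9 = 0.1124 and zero contribution is dominant for anyone below.
Player C, Player F, Player H, Player I and Player J clear that bar, contributing 13 each; the remaining 5 contribute 0. Total contributed: 65.
Player E keeps 13 and receives 8.9 × 65 × 4/62 = 37.32 from the bonus pool, for a payoff of 50.32.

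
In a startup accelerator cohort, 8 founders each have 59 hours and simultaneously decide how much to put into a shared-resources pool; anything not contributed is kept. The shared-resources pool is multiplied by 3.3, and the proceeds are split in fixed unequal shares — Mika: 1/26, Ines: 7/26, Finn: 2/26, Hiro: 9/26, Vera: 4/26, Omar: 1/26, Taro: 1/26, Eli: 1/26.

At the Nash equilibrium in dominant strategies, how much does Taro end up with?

66.49 hours

For player j, contributing a unit is worthwhile iff 3.3 × (j's share) ≥ 1, i.e. iff j's share is at least 0.3030.
Only Hiro (9/26) clears that bar, contributing 59; the remaining 7 contribute 0. Total contributed: 59.
Taro keeps 59 and receives 3.3 × 59 × 1/26 = 7.49 from the shared-resources pool, for a payoff of 66.49.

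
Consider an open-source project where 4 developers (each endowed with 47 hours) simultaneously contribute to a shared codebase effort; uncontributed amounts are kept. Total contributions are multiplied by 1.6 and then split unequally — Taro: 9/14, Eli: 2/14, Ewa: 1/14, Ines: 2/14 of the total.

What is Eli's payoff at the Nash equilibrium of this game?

Player j's private return per contributed unit is 1.6 × (j's share). Contributing is weakly dominant for j when that share is at least 1/1.6 = 0.6250, and contributing 0 is dominant otherwise.
The only share above 0.6250 is Taro's 9/14, contributing 47; the remaining 3 contribute 0. Total contributed: 47.
Eli keeps 47 and receives 1.6 × 47 × 2/14 = 10.74 from the shared codebase effort, for a payoff of 57.74.

57.74 hours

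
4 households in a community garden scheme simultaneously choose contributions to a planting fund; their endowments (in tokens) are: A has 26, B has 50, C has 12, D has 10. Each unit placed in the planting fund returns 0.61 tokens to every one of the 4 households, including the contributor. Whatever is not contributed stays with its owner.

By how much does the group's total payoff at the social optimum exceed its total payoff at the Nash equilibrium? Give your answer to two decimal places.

The private return per contributed unit is 0.61 < 1 for everyone, so the Nash equilibrium is zero contribution and the group total is Σ E_j = 26 + 50 + 12 + 10 = 98.
Each contributed unit returns 2.440 to the group, so the social optimum is full contribution by everyone: group total = 2.440 × 98 = 239.12.
Efficiency loss = (2.440 − 1) × 98 = 141.12.

141.12 tokens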